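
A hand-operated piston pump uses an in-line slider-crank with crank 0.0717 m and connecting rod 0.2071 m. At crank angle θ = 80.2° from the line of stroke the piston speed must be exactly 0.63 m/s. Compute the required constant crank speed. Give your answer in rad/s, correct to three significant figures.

For an in-line slider-crank, |v_piston| = rω|sinθ|·[1 + r cosθ/√(L² − r² sin²θ)].
With r = 0.0717 m, L = 0.2071 m, θ = 80.2°: the bracketed kinematic factor |dx/dθ| = 0.075083 m.
ω = v/|dx/dθ| = 0.63/0.075083 = 8.3907 rad/s.

8.39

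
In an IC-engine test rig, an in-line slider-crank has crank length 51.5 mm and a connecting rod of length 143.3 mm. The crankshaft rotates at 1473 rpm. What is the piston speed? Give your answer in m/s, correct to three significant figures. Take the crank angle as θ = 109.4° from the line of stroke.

6.54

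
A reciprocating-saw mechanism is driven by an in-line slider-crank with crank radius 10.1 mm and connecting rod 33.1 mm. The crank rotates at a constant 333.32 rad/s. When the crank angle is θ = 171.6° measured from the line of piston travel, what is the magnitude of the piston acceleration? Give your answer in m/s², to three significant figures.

781

ω = 333.3 rad/s
x(θ) = r cosθ + √(L² − r² sin²θ); with ω constant, a = ω²·d²x/dθ².
d²x/dθ² = −r cosθ − r²(cos2θ)/√u − r⁴ sin²2θ/(4u^{3/2}),  u = L² − r² sin²θ = 0.00109343 m².
Substituting r = 0.0101 m, L = 0.0331 m, θ = 171.6°: d²x/dθ² = +0.0070324 m.
a = ω²·d²x/dθ² = (333.3)²·(+0.0070324) = +781.31 m/s²;  |a| = 781.31 m/s².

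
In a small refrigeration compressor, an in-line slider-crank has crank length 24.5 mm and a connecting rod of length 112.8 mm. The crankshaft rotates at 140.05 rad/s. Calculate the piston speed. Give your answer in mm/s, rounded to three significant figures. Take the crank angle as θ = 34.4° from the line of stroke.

2290

ω = 140.1 rad/s
For an in-line slider-crank, x = r cosθ + √(L² − r² sin²θ), so v = −rω sinθ·[1 + r cosθ/√(L² − r² sin²θ)].
With r = 0.0245 m, L = 0.1128 m, θ = 34.4°: √(L² − r² sin²θ) = 0.11195 m.
v = −0.0245·140.1·0.56497·[1 + 0.0245·0.82511/0.11195] = -2.2886 m/s.
|v| = 2.2886 m/s = 2288.6 mm/s.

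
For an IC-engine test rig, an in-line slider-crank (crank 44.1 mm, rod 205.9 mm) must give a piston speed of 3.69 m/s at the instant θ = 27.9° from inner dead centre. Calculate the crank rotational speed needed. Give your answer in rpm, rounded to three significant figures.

1430

For an in-line slider-crank, |v_piston| = rω|sinθ|·[1 + r cosθ/√(L² − r² sin²θ)].
With r = 0.0441 m, L = 0.2059 m, θ = 27.9°: the bracketed kinematic factor |dx/dθ| = 0.024562 m.
ω = v/|dx/dθ| = 3.69/0.024562 = 150.23 rad/s.
N = 60ω/(2π) = 1434.6 rpm.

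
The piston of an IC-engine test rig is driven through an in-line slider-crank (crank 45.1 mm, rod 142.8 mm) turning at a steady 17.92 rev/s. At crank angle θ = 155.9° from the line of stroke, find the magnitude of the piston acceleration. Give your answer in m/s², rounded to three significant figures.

ω = 2π·17.9 = 112.6 rad/s
x(θ) = r cosθ + √(L² − r² sin²θ); with ω constant, a = ω²·d²x/dθ².
d²x/dθ² = −r cosθ − r²(cos2θ)/√u − r⁴ sin²2θ/(4u^{3/2}),  u = L² − r² sin²θ = 0.0200527 m².
Substituting r = 0.0451 m, L = 0.1428 m, θ = 155.9°: d²x/dθ² = +0.031393 m.
a = ω²·d²x/dθ² = (112.6)²·(+0.031393) = +397.98 m/s²;  |a| = 397.98 m/s².

398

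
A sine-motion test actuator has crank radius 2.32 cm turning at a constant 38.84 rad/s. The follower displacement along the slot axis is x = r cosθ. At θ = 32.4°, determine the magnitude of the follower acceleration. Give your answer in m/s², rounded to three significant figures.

29.6

ω = 38.84 rad/s
x = r cosθ ⇒ ẍ = −rω² cosθ (ω constant).
|a| = rω²|cosθ| = 0.0232·(38.84)²·|cos 32.4°| = 29.55 m/s².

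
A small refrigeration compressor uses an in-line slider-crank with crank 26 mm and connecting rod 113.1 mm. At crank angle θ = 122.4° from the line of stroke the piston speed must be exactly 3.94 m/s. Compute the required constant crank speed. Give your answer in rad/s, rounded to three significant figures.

205

For an in-line slider-crank, |v_piston| = rω|sinθ|·[1 + r cosθ/√(L² − r² sin²θ)].
With r = 0.026 m, L = 0.1131 m, θ = 122.4°: the bracketed kinematic factor |dx/dθ| = 0.019196 m.
ω = v/|dx/dθ| = 3.94/0.019196 = 205.25 rad/s.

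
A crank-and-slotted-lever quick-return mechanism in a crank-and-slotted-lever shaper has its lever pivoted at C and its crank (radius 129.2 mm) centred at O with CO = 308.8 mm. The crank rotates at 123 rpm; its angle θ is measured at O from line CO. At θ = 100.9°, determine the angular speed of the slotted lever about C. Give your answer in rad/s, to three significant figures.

ω = 12.88 rad/s (from 123 rpm).
Crank pin A relative to C: A = (d + r cosθ, r sinθ); lever angle φ = atan2(r sinθ, d + r cosθ).
Differentiating tanφ: φ̇ = rω(d cosθ + r)/(d² + r² + 2dr cosθ).
d² + r² + 2dr cosθ = |CA|² = 0.0969614 m²;  d cosθ + r = +0.070807 m.
|ω_lever| = |0.1292·12.88·+0.070807| / 0.0969614 = 1.2153 rad/s.

1.22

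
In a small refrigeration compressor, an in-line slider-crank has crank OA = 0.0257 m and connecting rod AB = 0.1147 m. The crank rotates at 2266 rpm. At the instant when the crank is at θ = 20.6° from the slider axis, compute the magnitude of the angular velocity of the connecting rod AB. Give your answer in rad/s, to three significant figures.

ω = 237.3 rad/s (converted from 2266 rpm).
The rod makes angle φ with the slider axis where L sinφ = r sinθ; differentiating, L cosφ·φ̇ = r ω cosθ.
L cosφ = √(L² − r² sin²θ) = 0.11434 m.
|ω_rod| = r ω |cosθ| / √(L² − r² sin²θ) = 0.0257·237.3·0.93606/0.11434 = 49.925 rad/s.

49.9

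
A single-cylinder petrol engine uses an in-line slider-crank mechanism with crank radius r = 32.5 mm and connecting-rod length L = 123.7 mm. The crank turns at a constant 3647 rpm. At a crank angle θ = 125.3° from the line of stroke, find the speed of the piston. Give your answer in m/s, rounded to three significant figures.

ω = 2π·3647/60 = 381.9 rad/s
For an in-line slider-crank, x = r cosθ + √(L² − r² sin²θ), so v = −rω sinθ·[1 + r cosθ/√(L² − r² sin²θ)].
With r = 0.0325 m, L = 0.1237 m, θ = 125.3°: √(L² − r² sin²θ) = 0.12082 m.
v = −0.0325·381.9·0.81614·[1 + 0.0325·-0.57786/0.12082] = -8.5555 m/s.
|v| = 8.5555 m/s.

8.56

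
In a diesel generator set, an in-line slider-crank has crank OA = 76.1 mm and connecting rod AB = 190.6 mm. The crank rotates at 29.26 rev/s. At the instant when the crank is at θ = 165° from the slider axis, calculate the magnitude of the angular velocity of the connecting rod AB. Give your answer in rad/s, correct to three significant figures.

ω = 183.8 rad/s (converted from 29.26 rev/s).
The rod makes angle φ with the slider axis where L sinφ = r sinθ; differentiating, L cosφ·φ̇ = r ω cosθ.
L cosφ = √(L² − r² sin²θ) = 0.18958 m.
|ω_rod| = r ω |cosθ| / √(L² − r² sin²θ) = 0.0761·183.8·0.96593/0.18958 = 71.284 rad/s.

71.3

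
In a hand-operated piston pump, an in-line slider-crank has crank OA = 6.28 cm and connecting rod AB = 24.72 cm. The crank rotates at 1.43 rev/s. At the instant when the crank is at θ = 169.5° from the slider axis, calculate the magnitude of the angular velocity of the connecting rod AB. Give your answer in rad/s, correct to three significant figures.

2.25

ω = 8.985 rad/s (converted from 1.43 rev/s).
The rod makes angle φ with the slider axis where L sinφ = r sinθ; differentiating, L cosφ·φ̇ = r ω cosθ.
L cosφ = √(L² − r² sin²θ) = 0.24693 m.
|ω_rod| = r ω |cosθ| / √(L² − r² sin²θ) = 0.0628·8.985·0.98325/0.24693 = 2.2468 rad/s.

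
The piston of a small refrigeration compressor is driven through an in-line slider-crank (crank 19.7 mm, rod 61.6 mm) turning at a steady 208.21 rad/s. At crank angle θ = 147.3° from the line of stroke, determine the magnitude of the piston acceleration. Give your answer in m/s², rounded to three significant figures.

597

ω = 208.2 rad/s
x(θ) = r cosθ + √(L² − r² sin²θ); with ω constant, a = ω²·d²x/dθ².
d²x/dθ² = −r cosθ − r²(cos2θ)/√u − r⁴ sin²2θ/(4u^{3/2}),  u = L² − r² sin²θ = 0.00368129 m².
Substituting r = 0.0197 m, L = 0.0616 m, θ = 147.3°: d²x/dθ² = +0.013776 m.
a = ω²·d²x/dθ² = (208.2)²·(+0.013776) = +597.2 m/s²;  |a| = 597.2 m/s².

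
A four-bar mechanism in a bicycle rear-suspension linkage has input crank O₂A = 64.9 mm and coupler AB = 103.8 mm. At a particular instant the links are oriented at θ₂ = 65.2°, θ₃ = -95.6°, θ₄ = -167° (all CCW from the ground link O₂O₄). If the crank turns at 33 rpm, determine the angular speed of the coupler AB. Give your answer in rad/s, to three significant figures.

1.80

ω₂ = 3.456 rad/s (from 33 rpm).
Differentiating the loop-closure r₂e^{iθ₂}+r₃e^{iθ₃}=r₁+r₄e^{iθ₄} gives r₂ω₂e^{iθ₂}+r₃ω₃e^{iθ₃}=r₄ω₄e^{iθ₄}.
Eliminating the other unknown: ω₃ = r₂ω₂ sin(θ₄−θ₂) / [r₃ sin(θ₃−θ₄)].
Numerator sine = +0.79016; denominator sine = +0.94777.
Result = 0.0649·3.456·(+0.79016) / (0.1038·(+0.94777)) = +1.8014 rad/s; magnitude 1.8014 rad/s.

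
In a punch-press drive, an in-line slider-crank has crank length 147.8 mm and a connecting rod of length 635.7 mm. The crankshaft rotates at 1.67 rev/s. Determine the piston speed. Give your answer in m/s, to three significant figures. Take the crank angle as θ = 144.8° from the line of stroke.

0.723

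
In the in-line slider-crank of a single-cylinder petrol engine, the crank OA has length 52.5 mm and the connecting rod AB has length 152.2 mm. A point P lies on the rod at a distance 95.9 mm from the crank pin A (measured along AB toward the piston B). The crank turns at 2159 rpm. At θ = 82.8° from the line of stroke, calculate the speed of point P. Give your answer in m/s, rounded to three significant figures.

12.1

ω = 226.1 rad/s.  Crank-pin speed |V_A| = rω = 11.87 m/s, perpendicular to OA.
Rod angle: sinφ = −(r/L) sinθ ⇒ φ = -20.012°; ω_rod = −rω cosθ/√(L²−r²sin²θ) = -10.403 rad/s.
V_P = V_A + ω_rod × AP, with AP = 0.0959 m along the rod.
Components: V_Px = −rω sinθ − a·ω_rod·sinφ = -12.118 m/s;  V_Py = rω cosθ + a·ω_rod·cosφ = +0.5503 m/s.
|V_P| = √(V_Px² + V_Py²) = 12.13 m/s.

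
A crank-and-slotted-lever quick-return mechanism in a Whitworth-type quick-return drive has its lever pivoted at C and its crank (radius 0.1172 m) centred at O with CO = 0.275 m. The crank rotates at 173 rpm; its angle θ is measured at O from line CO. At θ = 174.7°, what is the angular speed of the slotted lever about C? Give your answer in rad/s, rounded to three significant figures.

13.2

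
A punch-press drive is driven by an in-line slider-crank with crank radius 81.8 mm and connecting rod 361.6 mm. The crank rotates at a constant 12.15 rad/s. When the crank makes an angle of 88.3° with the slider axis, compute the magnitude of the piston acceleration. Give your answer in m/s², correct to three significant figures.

2.44

ω = 12.15 rad/s
x(θ) = r cosθ + √(L² − r² sin²θ); with ω constant, a = ω²·d²x/dθ².
d²x/dθ² = −r cosθ − r²(cos2θ)/√u − r⁴ sin²2θ/(4u^{3/2}),  u = L² − r² sin²θ = 0.124069 m².
Substituting r = 0.0818 m, L = 0.3616 m, θ = 88.3°: d²x/dθ² = +0.016536 m.
a = ω²·d²x/dθ² = (12.15)²·(+0.016536) = +2.441 m/s²;  |a| = 2.441 m/s².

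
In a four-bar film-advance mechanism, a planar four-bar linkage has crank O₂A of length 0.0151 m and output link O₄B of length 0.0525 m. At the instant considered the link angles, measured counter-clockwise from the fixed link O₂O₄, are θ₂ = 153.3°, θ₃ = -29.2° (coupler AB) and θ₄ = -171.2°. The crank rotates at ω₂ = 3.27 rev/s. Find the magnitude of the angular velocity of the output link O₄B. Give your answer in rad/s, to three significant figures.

0.419

ω₂ = 20.55 rad/s (from 3.27 rev/s).
Differentiating the loop-closure r₂e^{iθ₂}+r₃e^{iθ₃}=r₁+r₄e^{iθ₄} gives r₂ω₂e^{iθ₂}+r₃ω₃e^{iθ₃}=r₄ω₄e^{iθ₄}.
Eliminating the other unknown: ω₄ = r₂ω₂ sin(θ₂−θ₃) / [r₄ sin(θ₄−θ₃)].
Numerator sine = -0.04362; denominator sine = -0.61566.
Result = 0.0151·20.55·(-0.04362) / (0.0525·(-0.61566)) = +0.41868 rad/s; magnitude 0.41868 rad/s.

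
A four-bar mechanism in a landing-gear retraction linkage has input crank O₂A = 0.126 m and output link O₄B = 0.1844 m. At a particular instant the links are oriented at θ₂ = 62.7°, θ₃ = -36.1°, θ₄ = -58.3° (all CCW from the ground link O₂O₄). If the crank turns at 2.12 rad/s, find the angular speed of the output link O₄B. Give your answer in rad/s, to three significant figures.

3.79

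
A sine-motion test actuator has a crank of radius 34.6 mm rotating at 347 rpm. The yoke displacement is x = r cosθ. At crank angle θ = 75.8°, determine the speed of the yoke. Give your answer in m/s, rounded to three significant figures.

1.22

ω = 36.34 rad/s (from 347 rpm).
x = r cosθ ⇒ ẋ = −rω sinθ.
|v| = rω|sinθ| = 0.0346·36.34·|sin 75.8°| = 1.2189 m/s.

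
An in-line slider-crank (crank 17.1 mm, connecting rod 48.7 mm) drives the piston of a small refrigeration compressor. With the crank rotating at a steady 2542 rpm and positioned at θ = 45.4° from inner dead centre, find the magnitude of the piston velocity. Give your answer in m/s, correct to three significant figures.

4.07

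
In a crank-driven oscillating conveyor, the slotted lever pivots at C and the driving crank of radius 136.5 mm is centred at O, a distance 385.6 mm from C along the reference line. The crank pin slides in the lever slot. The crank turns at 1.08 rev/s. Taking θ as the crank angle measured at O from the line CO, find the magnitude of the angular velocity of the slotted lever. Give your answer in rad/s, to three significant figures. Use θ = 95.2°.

0.596

ω = 6.786 rad/s (from 1.08 rev/s).
Crank pin A relative to C: A = (d + r cosθ, r sinθ); lever angle φ = atan2(r sinθ, d + r cosθ).
Differentiating tanφ: φ̇ = rω(d cosθ + r)/(d² + r² + 2dr cosθ).
d² + r² + 2dr cosθ = |CA|² = 0.157779 m²;  d cosθ + r = +0.10155 m.
|ω_lever| = |0.1365·6.786·+0.10155| / 0.157779 = 0.59618 rad/s.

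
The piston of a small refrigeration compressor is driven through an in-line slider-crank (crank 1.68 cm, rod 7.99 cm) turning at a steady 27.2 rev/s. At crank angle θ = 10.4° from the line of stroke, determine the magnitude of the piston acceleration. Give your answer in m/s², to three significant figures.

ω = 2π·27.2 = 170.9 rad/s
x(θ) = r cosθ + √(L² − r² sin²θ); with ω constant, a = ω²·d²x/dθ².
d²x/dθ² = −r cosθ − r²(cos2θ)/√u − r⁴ sin²2θ/(4u^{3/2}),  u = L² − r² sin²θ = 0.00637481 m².
Substituting r = 0.0168 m, L = 0.0799 m, θ = 10.4°: d²x/dθ² = -0.019834 m.
a = ω²·d²x/dθ² = (170.9)²·(-0.019834) = -579.29 m/s²;  |a| = 579.29 m/s².

579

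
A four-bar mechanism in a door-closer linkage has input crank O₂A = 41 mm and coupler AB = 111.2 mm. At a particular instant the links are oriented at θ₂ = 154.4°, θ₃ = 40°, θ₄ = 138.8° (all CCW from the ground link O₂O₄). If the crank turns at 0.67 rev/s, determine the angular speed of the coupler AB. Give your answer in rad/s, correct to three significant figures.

ω₂ = 4.21 rad/s (from 0.67 rev/s).
Differentiating the loop-closure r₂e^{iθ₂}+r₃e^{iθ₃}=r₁+r₄e^{iθ₄} gives r₂ω₂e^{iθ₂}+r₃ω₃e^{iθ₃}=r₄ω₄e^{iθ₄}.
Eliminating the other unknown: ω₃ = r₂ω₂ sin(θ₄−θ₂) / [r₃ sin(θ₃−θ₄)].
Numerator sine = -0.26892; denominator sine = -0.98823.
Result = 0.041·4.21·(-0.26892) / (0.1112·(-0.98823)) = +0.42238 rad/s; magnitude 0.42238 rad/s.

0.422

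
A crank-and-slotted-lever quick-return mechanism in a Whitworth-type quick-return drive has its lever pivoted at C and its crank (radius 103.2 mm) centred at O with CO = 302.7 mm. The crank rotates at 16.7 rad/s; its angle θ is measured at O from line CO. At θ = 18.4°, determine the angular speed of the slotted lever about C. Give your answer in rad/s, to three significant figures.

ω = 16.7 rad/s
Crank pin A relative to C: A = (d + r cosθ, r sinθ); lever angle φ = atan2(r sinθ, d + r cosθ).
Differentiating tanφ: φ̇ = rω(d cosθ + r)/(d² + r² + 2dr cosθ).
d² + r² + 2dr cosθ = |CA|² = 0.161561 m²;  d cosθ + r = +0.39042 m.
|ω_lever| = |0.1032·16.7·+0.39042| / 0.161561 = 4.1648 rad/s.

4.16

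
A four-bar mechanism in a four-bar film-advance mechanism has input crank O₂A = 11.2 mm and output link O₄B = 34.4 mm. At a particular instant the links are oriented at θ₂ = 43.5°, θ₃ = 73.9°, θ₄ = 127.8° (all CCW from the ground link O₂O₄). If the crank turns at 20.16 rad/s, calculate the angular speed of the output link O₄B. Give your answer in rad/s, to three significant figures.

4.11

ω₂ = 20.16 rad/s
Differentiating the loop-closure r₂e^{iθ₂}+r₃e^{iθ₃}=r₁+r₄e^{iθ₄} gives r₂ω₂e^{iθ₂}+r₃ω₃e^{iθ₃}=r₄ω₄e^{iθ₄}.
Eliminating the other unknown: ω₄ = r₂ω₂ sin(θ₂−θ₃) / [r₄ sin(θ₄−θ₃)].
Numerator sine = -0.50603; denominator sine = +0.80799.
Result = 0.0112·20.16·(-0.50603) / (0.0344·(+0.80799)) = -4.1108 rad/s; magnitude 4.1108 rad/s.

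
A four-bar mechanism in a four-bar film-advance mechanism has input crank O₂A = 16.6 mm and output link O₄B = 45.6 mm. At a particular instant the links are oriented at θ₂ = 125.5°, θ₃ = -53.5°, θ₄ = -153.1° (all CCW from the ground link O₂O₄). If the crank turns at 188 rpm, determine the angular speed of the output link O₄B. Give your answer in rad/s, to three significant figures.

0.127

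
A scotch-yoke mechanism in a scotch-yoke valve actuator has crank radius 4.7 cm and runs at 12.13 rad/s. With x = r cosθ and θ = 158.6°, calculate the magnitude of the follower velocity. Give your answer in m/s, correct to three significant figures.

0.208

ω = 12.13 rad/s
x = r cosθ ⇒ ẋ = −rω sinθ.
|v| = rω|sinθ| = 0.047·12.13·|sin 158.6°| = 0.20802 m/s.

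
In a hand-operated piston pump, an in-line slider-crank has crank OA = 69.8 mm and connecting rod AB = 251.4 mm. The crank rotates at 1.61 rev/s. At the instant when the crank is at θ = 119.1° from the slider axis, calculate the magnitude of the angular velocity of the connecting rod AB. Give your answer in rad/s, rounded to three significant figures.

1.41

ω = 10.12 rad/s (converted from 1.61 rev/s).
The rod makes angle φ with the slider axis where L sinφ = r sinθ; differentiating, L cosφ·φ̇ = r ω cosθ.
L cosφ = √(L² − r² sin²θ) = 0.24389 m.
|ω_rod| = r ω |cosθ| / √(L² − r² sin²θ) = 0.0698·10.12·0.48634/0.24389 = 1.408 rad/s.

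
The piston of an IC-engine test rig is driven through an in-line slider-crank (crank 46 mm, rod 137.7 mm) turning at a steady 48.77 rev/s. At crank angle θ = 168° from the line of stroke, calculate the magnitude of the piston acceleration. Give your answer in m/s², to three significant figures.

ω = 2π·48.8 = 306.4 rad/s
x(θ) = r cosθ + √(L² − r² sin²θ); with ω constant, a = ω²·d²x/dθ².
d²x/dθ² = −r cosθ − r²(cos2θ)/√u − r⁴ sin²2θ/(4u^{3/2}),  u = L² − r² sin²θ = 0.0188698 m².
Substituting r = 0.046 m, L = 0.1377 m, θ = 168°: d²x/dθ² = +0.030851 m.
a = ω²·d²x/dθ² = (306.4)²·(+0.030851) = +2896.9 m/s²;  |a| = 2896.9 m/s².

2900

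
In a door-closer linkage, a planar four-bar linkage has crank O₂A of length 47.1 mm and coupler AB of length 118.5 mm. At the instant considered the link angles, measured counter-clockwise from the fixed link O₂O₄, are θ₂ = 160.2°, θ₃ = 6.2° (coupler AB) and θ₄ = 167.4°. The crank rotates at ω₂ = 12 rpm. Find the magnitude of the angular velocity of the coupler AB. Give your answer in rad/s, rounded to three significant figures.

ω₂ = 1.257 rad/s (from 12 rpm).
Differentiating the loop-closure r₂e^{iθ₂}+r₃e^{iθ₃}=r₁+r₄e^{iθ₄} gives r₂ω₂e^{iθ₂}+r₃ω₃e^{iθ₃}=r₄ω₄e^{iθ₄}.
Eliminating the other unknown: ω₃ = r₂ω₂ sin(θ₄−θ₂) / [r₃ sin(θ₃−θ₄)].
Numerator sine = +0.12533; denominator sine = -0.32227.
Result = 0.0471·1.257·(+0.12533) / (0.1185·(-0.32227)) = -0.19425 rad/s; magnitude 0.19425 rad/s.

0.194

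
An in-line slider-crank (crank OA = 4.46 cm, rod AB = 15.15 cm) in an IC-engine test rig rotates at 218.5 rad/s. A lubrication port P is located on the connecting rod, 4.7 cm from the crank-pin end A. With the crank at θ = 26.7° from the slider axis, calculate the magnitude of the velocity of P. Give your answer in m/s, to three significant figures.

7.65

ω = 218.5 rad/s.  Crank-pin speed |V_A| = rω = 9.7451 m/s, perpendicular to OA.
Rod angle: sinφ = −(r/L) sinθ ⇒ φ = -7.601°; ω_rod = −rω cosθ/√(L²−r²sin²θ) = -57.975 rad/s.
V_P = V_A + ω_rod × AP, with AP = 0.047 m along the rod.
Components: V_Px = −rω sinθ − a·ω_rod·sinφ = -4.7391 m/s;  V_Py = rω cosθ + a·ω_rod·cosφ = +6.0051 m/s.
|V_P| = √(V_Px² + V_Py²) = 7.6499 m/s.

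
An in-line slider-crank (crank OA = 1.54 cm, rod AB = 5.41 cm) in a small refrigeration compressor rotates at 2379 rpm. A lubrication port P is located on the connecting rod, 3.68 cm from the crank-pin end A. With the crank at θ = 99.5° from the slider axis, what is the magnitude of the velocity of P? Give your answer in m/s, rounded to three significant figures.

3.66

ω = 249.1 rad/s.  Crank-pin speed |V_A| = rω = 3.8366 m/s, perpendicular to OA.
Rod angle: sinφ = −(r/L) sinθ ⇒ φ = -16.305°; ω_rod = −rω cosθ/√(L²−r²sin²θ) = +12.195 rad/s.
V_P = V_A + ω_rod × AP, with AP = 0.0368 m along the rod.
Components: V_Px = −rω sinθ − a·ω_rod·sinφ = -3.658 m/s;  V_Py = rω cosθ + a·ω_rod·cosφ = -0.20249 m/s.
|V_P| = √(V_Px² + V_Py²) = 3.6636 m/s.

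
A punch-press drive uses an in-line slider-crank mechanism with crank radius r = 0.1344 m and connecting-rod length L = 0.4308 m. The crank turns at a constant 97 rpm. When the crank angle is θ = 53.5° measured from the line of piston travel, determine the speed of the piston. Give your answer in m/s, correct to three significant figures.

1.31

ω = 2π·97/60 = 10.16 rad/s
For an in-line slider-crank, x = r cosθ + √(L² − r² sin²θ), so v = −rω sinθ·[1 + r cosθ/√(L² − r² sin²θ)].
With r = 0.1344 m, L = 0.4308 m, θ = 53.5°: √(L² − r² sin²θ) = 0.41703 m.
v = −0.1344·10.16·0.80386·[1 + 0.1344·0.59482/0.41703] = -1.3078 m/s.
|v| = 1.3078 m/s.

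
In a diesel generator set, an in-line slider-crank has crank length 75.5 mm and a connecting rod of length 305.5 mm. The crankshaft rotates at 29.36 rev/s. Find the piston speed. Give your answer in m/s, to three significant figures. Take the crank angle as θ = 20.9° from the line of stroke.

ω = 2π·29.4 = 184.5 rad/s
For an in-line slider-crank, x = r cosθ + √(L² − r² sin²θ), so v = −rω sinθ·[1 + r cosθ/√(L² − r² sin²θ)].
With r = 0.0755 m, L = 0.3055 m, θ = 20.9°: √(L² − r² sin²θ) = 0.30431 m.
v = −0.0755·184.5·0.35674·[1 + 0.0755·0.93420/0.30431] = -6.1202 m/s.
|v| = 6.1202 m/s.

6.12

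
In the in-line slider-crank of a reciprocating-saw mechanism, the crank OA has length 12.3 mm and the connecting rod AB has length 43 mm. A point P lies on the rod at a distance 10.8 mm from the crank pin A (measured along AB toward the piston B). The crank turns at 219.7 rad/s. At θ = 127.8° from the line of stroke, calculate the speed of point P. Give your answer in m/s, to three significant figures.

2.39

ω = 219.7 rad/s.  Crank-pin speed |V_A| = rω = 2.7023 m/s, perpendicular to OA.
Rod angle: sinφ = −(r/L) sinθ ⇒ φ = -13.063°; ω_rod = −rω cosθ/√(L²−r²sin²θ) = +39.541 rad/s.
V_P = V_A + ω_rod × AP, with AP = 0.0108 m along the rod.
Components: V_Px = −rω sinθ − a·ω_rod·sinφ = -2.0387 m/s;  V_Py = rω cosθ + a·ω_rod·cosφ = -1.2403 m/s.
|V_P| = √(V_Px² + V_Py²) = 2.3864 m/s.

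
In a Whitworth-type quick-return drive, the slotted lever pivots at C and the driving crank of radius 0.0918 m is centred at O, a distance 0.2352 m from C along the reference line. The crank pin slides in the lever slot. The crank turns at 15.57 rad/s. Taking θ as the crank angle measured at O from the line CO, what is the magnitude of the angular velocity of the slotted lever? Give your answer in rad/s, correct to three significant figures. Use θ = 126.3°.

1.78

ω = 15.57 rad/s
Crank pin A relative to C: A = (d + r cosθ, r sinθ); lever angle φ = atan2(r sinθ, d + r cosθ).
Differentiating tanφ: φ̇ = rω(d cosθ + r)/(d² + r² + 2dr cosθ).
d² + r² + 2dr cosθ = |CA|² = 0.0381815 m²;  d cosθ + r = -0.047441 m.
|ω_lever| = |0.0918·15.57·-0.047441| / 0.0381815 = 1.776 rad/s.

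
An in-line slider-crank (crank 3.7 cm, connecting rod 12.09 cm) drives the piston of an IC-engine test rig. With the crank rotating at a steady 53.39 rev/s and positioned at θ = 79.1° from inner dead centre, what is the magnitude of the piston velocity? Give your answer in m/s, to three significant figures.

ω = 2π·53.4 = 335.5 rad/s
For an in-line slider-crank, x = r cosθ + √(L² − r² sin²θ), so v = −rω sinθ·[1 + r cosθ/√(L² − r² sin²θ)].
With r = 0.037 m, L = 0.1209 m, θ = 79.1°: √(L² − r² sin²θ) = 0.11531 m.
v = −0.037·335.5·0.98196·[1 + 0.037·0.18910/0.11531] = -12.928 m/s.
|v| = 12.928 m/s.

12.9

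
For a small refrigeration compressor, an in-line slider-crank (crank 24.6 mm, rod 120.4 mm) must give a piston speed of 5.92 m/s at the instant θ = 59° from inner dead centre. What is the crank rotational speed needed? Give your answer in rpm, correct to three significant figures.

For an in-line slider-crank, |v_piston| = rω|sinθ|·[1 + r cosθ/√(L² − r² sin²θ)].
With r = 0.0246 m, L = 0.1204 m, θ = 59°: the bracketed kinematic factor |dx/dθ| = 0.02334 m.
ω = v/|dx/dθ| = 5.92/0.02334 = 253.64 rad/s.
N = 60ω/(2π) = 2422.1 rpm.

2420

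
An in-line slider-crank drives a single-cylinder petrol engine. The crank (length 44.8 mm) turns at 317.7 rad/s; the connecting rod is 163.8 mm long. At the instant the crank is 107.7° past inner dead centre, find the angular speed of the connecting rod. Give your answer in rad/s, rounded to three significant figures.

27.4

ω = 317.7 rad/s
The rod makes angle φ with the slider axis where L sinφ = r sinθ; differentiating, L cosφ·φ̇ = r ω cosθ.
L cosφ = √(L² − r² sin²θ) = 0.15814 m.
|ω_rod| = r ω |cosθ| / √(L² − r² sin²θ) = 0.0448·317.7·0.30403/0.15814 = 27.363 rad/s.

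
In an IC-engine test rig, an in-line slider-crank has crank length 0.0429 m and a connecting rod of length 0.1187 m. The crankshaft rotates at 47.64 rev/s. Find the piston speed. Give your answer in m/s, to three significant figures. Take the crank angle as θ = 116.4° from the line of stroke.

9.55

ω = 2π·47.6 = 299.3 rad/s
For an in-line slider-crank, x = r cosθ + √(L² − r² sin²θ), so v = −rω sinθ·[1 + r cosθ/√(L² − r² sin²θ)].
With r = 0.0429 m, L = 0.1187 m, θ = 116.4°: √(L² − r² sin²θ) = 0.11231 m.
v = −0.0429·299.3·0.89571·[1 + 0.0429·-0.44464/0.11231] = -9.5485 m/s.
|v| = 9.5485 m/s.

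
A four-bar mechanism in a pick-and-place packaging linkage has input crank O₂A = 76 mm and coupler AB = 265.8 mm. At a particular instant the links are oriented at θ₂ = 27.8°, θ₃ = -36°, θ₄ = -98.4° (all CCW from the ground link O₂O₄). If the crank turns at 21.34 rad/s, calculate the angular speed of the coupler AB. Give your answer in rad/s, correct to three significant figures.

ω₂ = 21.34 rad/s
Differentiating the loop-closure r₂e^{iθ₂}+r₃e^{iθ₃}=r₁+r₄e^{iθ₄} gives r₂ω₂e^{iθ₂}+r₃ω₃e^{iθ₃}=r₄ω₄e^{iθ₄}.
Eliminating the other unknown: ω₃ = r₂ω₂ sin(θ₄−θ₂) / [r₃ sin(θ₃−θ₄)].
Numerator sine = -0.80696; denominator sine = +0.88620.
Result = 0.076·21.34·(-0.80696) / (0.2658·(+0.88620)) = -5.5561 rad/s; magnitude 5.5561 rad/s.

5.56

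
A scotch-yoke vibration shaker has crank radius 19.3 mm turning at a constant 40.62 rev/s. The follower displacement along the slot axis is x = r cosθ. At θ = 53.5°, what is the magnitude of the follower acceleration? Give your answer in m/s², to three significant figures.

748

ω = 255.2 rad/s (from 40.62 rev/s).
x = r cosθ ⇒ ẍ = −rω² cosθ (ω constant).
|a| = rω²|cosθ| = 0.0193·(255.2)²·|cos 53.5°| = 747.8 m/s².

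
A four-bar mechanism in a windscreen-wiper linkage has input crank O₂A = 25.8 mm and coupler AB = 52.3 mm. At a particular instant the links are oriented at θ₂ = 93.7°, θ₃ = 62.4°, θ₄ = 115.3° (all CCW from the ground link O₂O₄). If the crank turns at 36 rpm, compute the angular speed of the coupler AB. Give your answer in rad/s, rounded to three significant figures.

0.858

ω₂ = 3.77 rad/s (from 36 rpm).
Differentiating the loop-closure r₂e^{iθ₂}+r₃e^{iθ₃}=r₁+r₄e^{iθ₄} gives r₂ω₂e^{iθ₂}+r₃ω₃e^{iθ₃}=r₄ω₄e^{iθ₄}.
Eliminating the other unknown: ω₃ = r₂ω₂ sin(θ₄−θ₂) / [r₃ sin(θ₃−θ₄)].
Numerator sine = +0.36812; denominator sine = -0.79758.
Result = 0.0258·3.77·(+0.36812) / (0.0523·(-0.79758)) = -0.85836 rad/s; magnitude 0.85836 rad/s.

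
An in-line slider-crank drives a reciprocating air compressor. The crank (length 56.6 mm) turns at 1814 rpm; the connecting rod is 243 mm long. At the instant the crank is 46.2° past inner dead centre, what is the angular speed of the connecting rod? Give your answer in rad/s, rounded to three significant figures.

31.1

ω = 190 rad/s (converted from 1814 rpm).
The rod makes angle φ with the slider axis where L sinφ = r sinθ; differentiating, L cosφ·φ̇ = r ω cosθ.
L cosφ = √(L² − r² sin²θ) = 0.23954 m.
|ω_rod| = r ω |cosθ| / √(L² − r² sin²θ) = 0.0566·190·0.69214/0.23954 = 31.067 rad/s.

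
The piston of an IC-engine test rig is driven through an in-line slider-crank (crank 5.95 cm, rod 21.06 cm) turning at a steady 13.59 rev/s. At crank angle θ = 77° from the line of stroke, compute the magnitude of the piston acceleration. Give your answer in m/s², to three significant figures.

ω = 2π·13.6 = 85.39 rad/s
x(θ) = r cosθ + √(L² − r² sin²θ); with ω constant, a = ω²·d²x/dθ².
d²x/dθ² = −r cosθ − r²(cos2θ)/√u − r⁴ sin²2θ/(4u^{3/2}),  u = L² − r² sin²θ = 0.0409913 m².
Substituting r = 0.0595 m, L = 0.2106 m, θ = 77°: d²x/dθ² = +0.0022591 m.
a = ω²·d²x/dθ² = (85.39)²·(+0.0022591) = +16.471 m/s²;  |a| = 16.471 m/s².

16.5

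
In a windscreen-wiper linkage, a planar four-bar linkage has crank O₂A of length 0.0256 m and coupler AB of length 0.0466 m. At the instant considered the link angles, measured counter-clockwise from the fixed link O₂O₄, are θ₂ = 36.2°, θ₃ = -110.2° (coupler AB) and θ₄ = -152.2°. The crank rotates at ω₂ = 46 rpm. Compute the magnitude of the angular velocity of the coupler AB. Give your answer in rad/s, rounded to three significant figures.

0.578

ω₂ = 4.817 rad/s (from 46 rpm).
Differentiating the loop-closure r₂e^{iθ₂}+r₃e^{iθ₃}=r₁+r₄e^{iθ₄} gives r₂ω₂e^{iθ₂}+r₃ω₃e^{iθ₃}=r₄ω₄e^{iθ₄}.
Eliminating the other unknown: ω₃ = r₂ω₂ sin(θ₄−θ₂) / [r₃ sin(θ₃−θ₄)].
Numerator sine = +0.14608; denominator sine = +0.66913.
Result = 0.0256·4.817·(+0.14608) / (0.0466·(+0.66913)) = +0.57774 rad/s; magnitude 0.57774 rad/s.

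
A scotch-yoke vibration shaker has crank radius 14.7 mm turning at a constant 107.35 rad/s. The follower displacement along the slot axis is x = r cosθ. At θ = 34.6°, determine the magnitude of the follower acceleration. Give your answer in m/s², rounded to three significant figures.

139

ω = 107.3 rad/s
x = r cosθ ⇒ ẍ = −rω² cosθ (ω constant).
|a| = rω²|cosθ| = 0.0147·(107.3)²·|cos 34.6°| = 139.44 m/s².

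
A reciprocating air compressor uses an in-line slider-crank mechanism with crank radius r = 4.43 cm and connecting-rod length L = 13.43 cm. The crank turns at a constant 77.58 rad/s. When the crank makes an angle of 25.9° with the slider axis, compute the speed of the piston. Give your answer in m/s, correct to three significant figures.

ω = 77.58 rad/s
For an in-line slider-crank, x = r cosθ + √(L² − r² sin²θ), so v = −rω sinθ·[1 + r cosθ/√(L² − r² sin²θ)].
With r = 0.0443 m, L = 0.1343 m, θ = 25.9°: √(L² − r² sin²θ) = 0.1329 m.
v = −0.0443·77.58·0.43680·[1 + 0.0443·0.89956/0.1329] = -1.9513 m/s.
|v| = 1.9513 m/s.

1.95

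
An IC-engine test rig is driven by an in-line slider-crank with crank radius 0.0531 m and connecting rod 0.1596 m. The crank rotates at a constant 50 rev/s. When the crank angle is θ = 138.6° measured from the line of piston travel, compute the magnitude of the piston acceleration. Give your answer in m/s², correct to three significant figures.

ω = 2π·50 = 314.2 rad/s
x(θ) = r cosθ + √(L² − r² sin²θ); with ω constant, a = ω²·d²x/dθ².
d²x/dθ² = −r cosθ − r²(cos2θ)/√u − r⁴ sin²2θ/(4u^{3/2}),  u = L² − r² sin²θ = 0.0242391 m².
Substituting r = 0.0531 m, L = 0.1596 m, θ = 138.6°: d²x/dθ² = +0.037043 m.
a = ω²·d²x/dθ² = (314.2)²·(+0.037043) = +3656 m/s²;  |a| = 3656 m/s².

3660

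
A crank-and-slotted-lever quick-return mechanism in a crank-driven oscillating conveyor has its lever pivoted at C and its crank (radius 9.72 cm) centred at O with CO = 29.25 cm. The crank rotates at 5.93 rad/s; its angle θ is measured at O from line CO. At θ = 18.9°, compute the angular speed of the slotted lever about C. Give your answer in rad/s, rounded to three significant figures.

1.45

ω = 5.93 rad/s
Crank pin A relative to C: A = (d + r cosθ, r sinθ); lever angle φ = atan2(r sinθ, d + r cosθ).
Differentiating tanφ: φ̇ = rω(d cosθ + r)/(d² + r² + 2dr cosθ).
d² + r² + 2dr cosθ = |CA|² = 0.1488 m²;  d cosθ + r = +0.37393 m.
|ω_lever| = |0.0972·5.93·+0.37393| / 0.1488 = 1.4485 rad/s.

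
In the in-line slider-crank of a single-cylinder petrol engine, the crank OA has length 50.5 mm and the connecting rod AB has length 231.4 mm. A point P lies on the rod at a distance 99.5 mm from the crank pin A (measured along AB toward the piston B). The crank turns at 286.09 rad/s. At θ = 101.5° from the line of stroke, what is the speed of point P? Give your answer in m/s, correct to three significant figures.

14.0

ω = 286.1 rad/s.  Crank-pin speed |V_A| = rω = 14.448 m/s, perpendicular to OA.
Rod angle: sinφ = −(r/L) sinθ ⇒ φ = -12.348°; ω_rod = −rω cosθ/√(L²−r²sin²θ) = +12.742 rad/s.
V_P = V_A + ω_rod × AP, with AP = 0.0995 m along the rod.
Components: V_Px = −rω sinθ − a·ω_rod·sinφ = -13.886 m/s;  V_Py = rω cosθ + a·ω_rod·cosφ = -1.6418 m/s.
|V_P| = √(V_Px² + V_Py²) = 13.983 m/s.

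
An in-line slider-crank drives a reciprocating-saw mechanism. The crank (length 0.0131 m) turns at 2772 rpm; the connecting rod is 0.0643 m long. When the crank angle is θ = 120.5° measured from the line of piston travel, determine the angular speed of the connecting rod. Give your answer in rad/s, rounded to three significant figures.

30.5

ω = 290.3 rad/s (converted from 2772 rpm).
The rod makes angle φ with the slider axis where L sinφ = r sinθ; differentiating, L cosφ·φ̇ = r ω cosθ.
L cosφ = √(L² − r² sin²θ) = 0.063302 m.
|ω_rod| = r ω |cosθ| / √(L² − r² sin²θ) = 0.0131·290.3·0.50754/0.063302 = 30.489 rad/s.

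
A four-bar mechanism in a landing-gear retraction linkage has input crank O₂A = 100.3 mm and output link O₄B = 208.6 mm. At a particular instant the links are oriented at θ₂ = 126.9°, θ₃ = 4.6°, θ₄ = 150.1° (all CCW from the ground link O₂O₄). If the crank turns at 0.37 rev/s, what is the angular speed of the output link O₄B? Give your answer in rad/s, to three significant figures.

ω₂ = 2.325 rad/s (from 0.37 rev/s).
Differentiating the loop-closure r₂e^{iθ₂}+r₃e^{iθ₃}=r₁+r₄e^{iθ₄} gives r₂ω₂e^{iθ₂}+r₃ω₃e^{iθ₃}=r₄ω₄e^{iθ₄}.
Eliminating the other unknown: ω₄ = r₂ω₂ sin(θ₂−θ₃) / [r₄ sin(θ₄−θ₃)].
Numerator sine = +0.84526; denominator sine = +0.56641.
Result = 0.1003·2.325·(+0.84526) / (0.2086·(+0.56641)) = +1.6681 rad/s; magnitude 1.6681 rad/s.

1.67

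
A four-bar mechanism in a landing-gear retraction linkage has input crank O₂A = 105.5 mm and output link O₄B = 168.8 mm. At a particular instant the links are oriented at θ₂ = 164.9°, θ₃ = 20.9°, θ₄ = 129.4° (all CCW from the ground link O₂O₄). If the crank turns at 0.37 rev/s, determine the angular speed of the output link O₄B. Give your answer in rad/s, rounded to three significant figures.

ω₂ = 2.325 rad/s (from 0.37 rev/s).
Differentiating the loop-closure r₂e^{iθ₂}+r₃e^{iθ₃}=r₁+r₄e^{iθ₄} gives r₂ω₂e^{iθ₂}+r₃ω₃e^{iθ₃}=r₄ω₄e^{iθ₄}.
Eliminating the other unknown: ω₄ = r₂ω₂ sin(θ₂−θ₃) / [r₄ sin(θ₄−θ₃)].
Numerator sine = +0.58779; denominator sine = +0.94832.
Result = 0.1055·2.325·(+0.58779) / (0.1688·(+0.94832)) = +0.90058 rad/s; magnitude 0.90058 rad/s.

0.901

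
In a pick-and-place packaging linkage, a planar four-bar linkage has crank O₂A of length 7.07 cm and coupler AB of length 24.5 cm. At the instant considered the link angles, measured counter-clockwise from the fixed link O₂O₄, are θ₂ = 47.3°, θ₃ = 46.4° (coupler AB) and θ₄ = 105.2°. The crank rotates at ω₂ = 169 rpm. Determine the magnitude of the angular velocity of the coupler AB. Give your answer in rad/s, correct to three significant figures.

5.06

ω₂ = 17.7 rad/s (from 169 rpm).
Differentiating the loop-closure r₂e^{iθ₂}+r₃e^{iθ₃}=r₁+r₄e^{iθ₄} gives r₂ω₂e^{iθ₂}+r₃ω₃e^{iθ₃}=r₄ω₄e^{iθ₄}.
Eliminating the other unknown: ω₃ = r₂ω₂ sin(θ₄−θ₂) / [r₃ sin(θ₃−θ₄)].
Numerator sine = +0.84712; denominator sine = -0.85536.
Result = 0.0707·17.7·(+0.84712) / (0.245·(-0.85536)) = -5.0578 rad/s; magnitude 5.0578 rad/s.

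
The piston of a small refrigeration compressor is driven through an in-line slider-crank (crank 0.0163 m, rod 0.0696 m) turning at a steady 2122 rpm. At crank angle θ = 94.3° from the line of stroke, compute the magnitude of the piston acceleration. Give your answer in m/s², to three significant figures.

252

ω = 2π·2122/60 = 222.2 rad/s
x(θ) = r cosθ + √(L² − r² sin²θ); with ω constant, a = ω²·d²x/dθ².
d²x/dθ² = −r cosθ − r²(cos2θ)/√u − r⁴ sin²2θ/(4u^{3/2}),  u = L² − r² sin²θ = 0.00457996 m².
Substituting r = 0.0163 m, L = 0.0696 m, θ = 94.3°: d²x/dθ² = +0.0051027 m.
a = ω²·d²x/dθ² = (222.2)²·(+0.0051027) = +251.97 m/s²;  |a| = 251.97 m/s².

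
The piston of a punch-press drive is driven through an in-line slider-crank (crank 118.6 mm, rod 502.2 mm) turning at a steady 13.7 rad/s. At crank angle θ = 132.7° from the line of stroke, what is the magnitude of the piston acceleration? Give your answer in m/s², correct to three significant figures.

15.4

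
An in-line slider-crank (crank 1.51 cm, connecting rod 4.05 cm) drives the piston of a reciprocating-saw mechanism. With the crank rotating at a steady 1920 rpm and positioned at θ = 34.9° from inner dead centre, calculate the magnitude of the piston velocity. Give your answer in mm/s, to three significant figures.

ω = 2π·1920/60 = 201.1 rad/s
For an in-line slider-crank, x = r cosθ + √(L² − r² sin²θ), so v = −rω sinθ·[1 + r cosθ/√(L² − r² sin²θ)].
With r = 0.0151 m, L = 0.0405 m, θ = 34.9°: √(L² − r² sin²θ) = 0.039568 m.
v = −0.0151·201.1·0.57215·[1 + 0.0151·0.82015/0.039568] = -2.2807 m/s.
|v| = 2.2807 m/s = 2280.7 mm/s.

2280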